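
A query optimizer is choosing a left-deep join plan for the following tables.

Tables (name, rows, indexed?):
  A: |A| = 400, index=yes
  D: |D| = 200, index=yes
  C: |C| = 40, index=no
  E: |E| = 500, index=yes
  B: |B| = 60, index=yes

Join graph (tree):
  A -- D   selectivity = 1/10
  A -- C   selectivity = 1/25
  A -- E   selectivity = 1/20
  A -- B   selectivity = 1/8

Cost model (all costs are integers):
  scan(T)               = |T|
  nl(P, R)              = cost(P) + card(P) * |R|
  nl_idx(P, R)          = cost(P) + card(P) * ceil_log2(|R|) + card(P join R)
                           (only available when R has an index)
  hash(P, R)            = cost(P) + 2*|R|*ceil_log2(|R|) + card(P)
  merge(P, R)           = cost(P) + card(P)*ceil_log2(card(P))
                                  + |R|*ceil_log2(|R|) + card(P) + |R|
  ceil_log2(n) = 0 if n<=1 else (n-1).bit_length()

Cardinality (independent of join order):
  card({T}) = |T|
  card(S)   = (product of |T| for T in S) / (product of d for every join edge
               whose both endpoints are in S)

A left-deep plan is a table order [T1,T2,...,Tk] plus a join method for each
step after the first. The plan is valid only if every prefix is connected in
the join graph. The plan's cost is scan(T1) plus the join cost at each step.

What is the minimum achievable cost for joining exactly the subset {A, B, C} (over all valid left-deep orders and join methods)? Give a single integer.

Selinger DP over subsets of {A,B,C}:
  {A}: scan cost=400, card=400
  {C}: scan cost=40, card=40
  {B}: scan cost=60, card=60
  {AC}: card=640; try (A,nl_idx)→1040, (C,hash)→1280, (A,merge)→4320, (C,merge)→4680, (A,hash)→7280, (A,nl)→16040 …(+1); best=1040 via (A,nl_idx)
  {AB}: card=3000; try (B,hash)→1520, (A,nl_idx)→3600, (A,merge)→4480, (B,merge)→4820, (B,nl_idx)→5800, (A,hash)→7320 …(+2); best=1520 via (B,hash)
  {ABC}: card=4800; try (B,hash)→2400, (C,hash)→5000, (B,merge)→8500, (B,nl_idx)→9680, (B,nl)→39440, (C,merge)→40800 …(+1); best=2400 via (B,hash)

2400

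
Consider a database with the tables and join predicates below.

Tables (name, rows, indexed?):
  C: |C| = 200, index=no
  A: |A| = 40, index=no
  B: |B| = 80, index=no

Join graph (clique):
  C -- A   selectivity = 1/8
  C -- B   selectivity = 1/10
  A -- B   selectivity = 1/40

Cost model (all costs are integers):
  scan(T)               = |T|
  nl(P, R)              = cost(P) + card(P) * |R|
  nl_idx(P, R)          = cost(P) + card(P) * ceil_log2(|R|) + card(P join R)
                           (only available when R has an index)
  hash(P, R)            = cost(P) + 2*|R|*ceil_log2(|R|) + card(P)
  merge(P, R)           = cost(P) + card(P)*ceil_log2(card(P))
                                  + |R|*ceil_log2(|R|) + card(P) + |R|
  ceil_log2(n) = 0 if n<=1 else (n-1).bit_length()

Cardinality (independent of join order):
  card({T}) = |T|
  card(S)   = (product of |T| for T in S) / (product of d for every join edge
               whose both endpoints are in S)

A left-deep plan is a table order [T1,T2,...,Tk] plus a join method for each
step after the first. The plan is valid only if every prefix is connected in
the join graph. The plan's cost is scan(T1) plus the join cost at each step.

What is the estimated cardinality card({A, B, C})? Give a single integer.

Tables in S: A(40), B(80), C(200)
Edges inside S: C-A(d=8), C-B(d=10), A-B(d=40)
numerator = 40 * 80 * 200 = 640000
denominator = 8 * 10 * 40 = 3200
card(S) = 640000 / 3200 = 200

200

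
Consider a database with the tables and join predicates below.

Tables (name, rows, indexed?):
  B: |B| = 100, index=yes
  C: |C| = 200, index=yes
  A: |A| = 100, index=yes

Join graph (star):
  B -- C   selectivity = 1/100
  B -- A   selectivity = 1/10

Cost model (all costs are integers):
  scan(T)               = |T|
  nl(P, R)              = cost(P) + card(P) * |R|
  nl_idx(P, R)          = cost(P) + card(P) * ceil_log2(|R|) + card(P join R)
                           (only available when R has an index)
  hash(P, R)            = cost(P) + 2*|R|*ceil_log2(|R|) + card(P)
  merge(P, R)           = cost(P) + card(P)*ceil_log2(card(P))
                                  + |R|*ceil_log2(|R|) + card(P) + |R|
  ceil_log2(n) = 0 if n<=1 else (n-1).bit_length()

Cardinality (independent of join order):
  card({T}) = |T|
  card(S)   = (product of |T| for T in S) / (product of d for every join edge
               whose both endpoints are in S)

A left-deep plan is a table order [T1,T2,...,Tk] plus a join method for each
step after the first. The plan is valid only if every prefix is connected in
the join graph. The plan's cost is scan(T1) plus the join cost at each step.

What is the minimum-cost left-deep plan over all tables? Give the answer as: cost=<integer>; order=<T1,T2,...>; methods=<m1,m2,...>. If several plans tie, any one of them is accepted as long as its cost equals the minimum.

Selinger DP (subsets sized 1..n):
  {B}: scan cost=100, card=100
  {C}: scan cost=200, card=200
  {A}: scan cost=100, card=100
  {BC}: card=200; try (C,nl_idx)→1100, (B,hash)→1800, (B,nl_idx)→1800, (C,merge)→2700, (B,merge)→2800, (C,hash)→3400 …(+2); best=1100 via (C,nl_idx)
  {AB}: card=1000; try (B,hash)→1600, (A,hash)→1600, (B,merge)→1700, (A,merge)→1700, (B,nl_idx)→1800, (A,nl_idx)→1800 …(+2); best=1600 via (B,hash)
  {ABC}: card=2000; try (A,hash)→2700, (A,merge)→3700, (A,nl_idx)→4500, (C,hash)→5800, (C,nl_idx)→11600, (C,merge)→14400 …(+2); best=2700 via (A,hash)

cost=2700; order=B,C,A; methods=nl_idx,hash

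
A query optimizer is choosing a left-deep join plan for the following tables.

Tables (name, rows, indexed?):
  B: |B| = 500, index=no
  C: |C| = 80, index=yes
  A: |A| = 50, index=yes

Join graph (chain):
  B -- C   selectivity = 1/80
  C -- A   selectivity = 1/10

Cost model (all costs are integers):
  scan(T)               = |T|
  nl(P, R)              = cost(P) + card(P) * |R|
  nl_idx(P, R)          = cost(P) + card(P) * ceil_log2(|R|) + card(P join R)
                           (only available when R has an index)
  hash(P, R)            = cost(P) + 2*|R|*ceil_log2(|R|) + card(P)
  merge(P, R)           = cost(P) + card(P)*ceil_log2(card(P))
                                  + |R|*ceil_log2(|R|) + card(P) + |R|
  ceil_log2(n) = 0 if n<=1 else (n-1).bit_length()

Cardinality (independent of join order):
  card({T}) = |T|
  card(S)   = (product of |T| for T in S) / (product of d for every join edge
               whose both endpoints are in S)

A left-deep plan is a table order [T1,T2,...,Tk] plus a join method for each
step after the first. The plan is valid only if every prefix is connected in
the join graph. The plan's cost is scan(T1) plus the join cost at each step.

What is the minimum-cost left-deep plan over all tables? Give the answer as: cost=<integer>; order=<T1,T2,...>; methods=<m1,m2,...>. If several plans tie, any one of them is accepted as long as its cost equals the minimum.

cost=3220; order=B,C,A; methods=hash,hash

Selinger DP (subsets sized 1..n):
  {B}: scan cost=500, card=500
  {C}: scan cost=80, card=80
  {A}: scan cost=50, card=50
  {BC}: card=500; try (C,hash)→2120, (C,nl_idx)→4500, (B,merge)→5720, (C,merge)→6140, (B,hash)→9160, (B,nl)→40080 …(+1); best=2120 via (C,hash)
  {AC}: card=400; try (A,hash)→760, (C,nl_idx)→800, (A,nl_idx)→960, (C,merge)→1040, (A,merge)→1070, (C,hash)→1220 …(+2); best=760 via (A,hash)
  {ABC}: card=2500; try (A,hash)→3220, (A,merge)→7470, (A,nl_idx)→7620, (B,merge)→9760, (B,hash)→10160, (A,nl)→27120 …(+1); best=3220 via (A,hash)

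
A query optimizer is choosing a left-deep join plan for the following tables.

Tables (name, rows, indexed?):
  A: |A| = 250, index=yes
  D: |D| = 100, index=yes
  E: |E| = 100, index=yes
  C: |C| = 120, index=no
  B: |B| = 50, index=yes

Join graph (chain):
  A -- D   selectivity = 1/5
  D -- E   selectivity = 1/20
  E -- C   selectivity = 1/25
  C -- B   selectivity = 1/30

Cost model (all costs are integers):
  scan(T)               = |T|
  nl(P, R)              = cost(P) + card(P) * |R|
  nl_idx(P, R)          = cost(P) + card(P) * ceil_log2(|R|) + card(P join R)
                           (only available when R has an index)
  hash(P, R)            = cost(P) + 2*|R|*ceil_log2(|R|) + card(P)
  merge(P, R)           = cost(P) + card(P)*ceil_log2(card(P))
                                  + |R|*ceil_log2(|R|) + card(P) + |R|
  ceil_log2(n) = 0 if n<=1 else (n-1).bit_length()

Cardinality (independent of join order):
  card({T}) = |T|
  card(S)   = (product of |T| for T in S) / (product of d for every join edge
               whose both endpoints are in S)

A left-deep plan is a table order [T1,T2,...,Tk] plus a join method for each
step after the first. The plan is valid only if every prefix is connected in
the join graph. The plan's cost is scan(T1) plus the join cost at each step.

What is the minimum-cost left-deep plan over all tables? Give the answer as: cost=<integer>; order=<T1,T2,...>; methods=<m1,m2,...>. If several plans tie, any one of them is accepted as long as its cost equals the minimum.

cost=12640; order=C,B,E,D,A; methods=hash,hash,hash,hash

Selinger DP (subsets sized 1..n):
  {A}: scan cost=250, card=250
  {D}: scan cost=100, card=100
  {E}: scan cost=100, card=100
  {C}: scan cost=120, card=120
  {B}: scan cost=50, card=50
  {AD}: card=5000; try (D,hash)→1900, (A,merge)→3150, (D,merge)→3300, (A,hash)→4200, (A,nl_idx)→5900, (D,nl_idx)→7000 …(+2); best=1900 via (D,hash)
  {DE}: card=500; try (E,nl_idx)→1300, (D,nl_idx)→1300, (E,hash)→1600, (D,hash)→1600, (E,merge)→1700, (D,merge)→1700 …(+2); best=1300 via (E,nl_idx)
  {CE}: card=480; try (E,nl_idx)→1440, (E,hash)→1640, (C,merge)→1860, (E,merge)→1880, (C,hash)→1880, (C,nl)→12100 …(+1); best=1440 via (E,nl_idx)
  {BC}: card=200; try (B,hash)→840, (B,nl_idx)→1040, (C,merge)→1360, (B,merge)→1430, (C,hash)→1780, (C,nl)→6050 …(+1); best=840 via (B,hash)
  {ADE}: card=25000; try (A,hash)→5800, (E,hash)→8300, (A,merge)→8550, (A,nl_idx)→30300, (E,nl_idx)→61900, (E,merge)→72700 …(+2); best=5800 via (A,hash)
  {CDE}: card=2400; try (D,hash)→3320, (C,hash)→3480, (D,merge)→7040, (D,nl_idx)→7200, (C,merge)→7260, (D,nl)→49440 …(+1); best=3320 via (D,hash)
  {BCE}: card=800; try (E,hash)→2440, (B,hash)→2520, (E,nl_idx)→3040, (E,merge)→3440, (B,nl_idx)→5120, (B,merge)→6590 …(+2); best=2440 via (E,hash)
  {ACDE}: card=120000; try (A,hash)→9720, (C,hash)→32480, (A,merge)→36770, (A,nl_idx)→142520, (C,merge)→406760, (A,nl)→603320 …(+1); best=9720 via (A,hash)
  {BCDE}: card=4000; try (D,hash)→4640, (B,hash)→6320, (D,merge)→12040, (D,nl_idx)→12040, (B,nl_idx)→21720, (B,merge)→34870 …(+2); best=4640 via (D,hash)
  {ABCDE}: card=200000; try (A,hash)→12640, (A,merge)→58890, (B,hash)→130320, (A,nl_idx)→236640, (B,nl_idx)→929720, (A,nl)→1004640 …(+2); best=12640 via (A,hash)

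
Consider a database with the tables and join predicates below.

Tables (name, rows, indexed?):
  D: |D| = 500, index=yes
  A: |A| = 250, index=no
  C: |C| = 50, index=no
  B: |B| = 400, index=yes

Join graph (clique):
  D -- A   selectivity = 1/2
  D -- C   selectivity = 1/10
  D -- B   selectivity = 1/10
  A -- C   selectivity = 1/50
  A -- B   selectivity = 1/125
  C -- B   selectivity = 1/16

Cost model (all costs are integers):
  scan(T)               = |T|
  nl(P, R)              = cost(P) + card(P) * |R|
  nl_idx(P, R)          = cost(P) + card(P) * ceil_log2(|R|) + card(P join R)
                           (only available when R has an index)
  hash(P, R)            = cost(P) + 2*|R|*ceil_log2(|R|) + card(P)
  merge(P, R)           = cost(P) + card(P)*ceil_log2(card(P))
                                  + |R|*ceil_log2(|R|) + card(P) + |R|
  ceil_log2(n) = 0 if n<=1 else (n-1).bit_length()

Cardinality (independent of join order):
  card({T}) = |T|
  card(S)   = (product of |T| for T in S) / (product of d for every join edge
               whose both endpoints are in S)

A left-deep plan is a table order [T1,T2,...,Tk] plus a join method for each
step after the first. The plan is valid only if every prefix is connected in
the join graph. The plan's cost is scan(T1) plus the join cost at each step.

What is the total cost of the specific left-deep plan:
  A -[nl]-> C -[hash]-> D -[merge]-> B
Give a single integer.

113500

step 1: scan A: cost=250, card=250
step 2: join C via nl
    card(P join C) = 250*50/(50) = 250
    cost = 250 + 250*50 = 12750
step 3: join D via hash
    card(P join D) = 250*500/(2*10) = 6250
    cost = 12750 + 2*500*9 + 250 = 22000
step 4: join B via merge
    card(P join B) = 6250*400/(10*125*16) = 125
    cost = 22000 + 6250*13 + 400*9 + 6250 + 400 = 113500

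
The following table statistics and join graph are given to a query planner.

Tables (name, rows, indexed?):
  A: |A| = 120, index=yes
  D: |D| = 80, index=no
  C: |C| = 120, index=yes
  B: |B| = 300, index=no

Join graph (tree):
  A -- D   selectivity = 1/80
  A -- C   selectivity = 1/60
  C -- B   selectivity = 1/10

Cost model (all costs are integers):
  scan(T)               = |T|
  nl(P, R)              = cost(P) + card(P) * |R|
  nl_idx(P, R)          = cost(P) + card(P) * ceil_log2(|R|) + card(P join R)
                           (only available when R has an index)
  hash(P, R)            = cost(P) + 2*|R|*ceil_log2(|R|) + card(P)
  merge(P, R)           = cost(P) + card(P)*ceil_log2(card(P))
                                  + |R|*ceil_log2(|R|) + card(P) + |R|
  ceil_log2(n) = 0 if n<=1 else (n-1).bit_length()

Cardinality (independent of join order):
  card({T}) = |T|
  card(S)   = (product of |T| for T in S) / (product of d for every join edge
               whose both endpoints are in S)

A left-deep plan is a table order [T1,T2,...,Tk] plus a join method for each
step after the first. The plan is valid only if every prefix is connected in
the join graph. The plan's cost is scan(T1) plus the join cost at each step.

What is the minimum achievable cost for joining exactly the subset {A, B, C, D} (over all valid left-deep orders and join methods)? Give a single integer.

Selinger DP over subsets of {A,B,C,D}:
  {A}: scan cost=120, card=120
  {D}: scan cost=80, card=80
  {C}: scan cost=120, card=120
  {B}: scan cost=300, card=300
  {AD}: card=120; try (A,nl_idx)→760, (D,hash)→1360, (A,merge)→1680, (D,merge)→1720, (A,hash)→1840, (A,nl)→9680 …(+1); best=760 via (A,nl_idx)
  {AC}: card=240; try (C,nl_idx)→1200, (A,nl_idx)→1200, (C,hash)→1920, (A,hash)→1920, (C,merge)→2040, (A,merge)→2040 …(+2); best=1200 via (C,nl_idx)
  {BC}: card=3600; try (C,hash)→2280, (B,merge)→4080, (C,merge)→4260, (B,hash)→5640, (C,nl_idx)→6000, (B,nl)→36120 …(+1); best=2280 via (C,hash)
  {ACD}: card=240; try (C,nl_idx)→1840, (D,hash)→2560, (C,hash)→2560, (C,merge)→2680, (D,merge)→4000, (C,nl)→15160 …(+1); best=1840 via (C,nl_idx)
  {ABC}: card=7200; try (B,merge)→6360, (B,hash)→6840, (A,hash)→7560, (A,nl_idx)→34680, (A,merge)→50040, (B,nl)→73200 …(+1); best=6360 via (B,merge)
  {ABCD}: card=7200; try (B,merge)→7000, (B,hash)→7480, (D,hash)→14680, (B,nl)→73840, (D,merge)→107800, (D,nl)→582360; best=7000 via (B,merge)

7000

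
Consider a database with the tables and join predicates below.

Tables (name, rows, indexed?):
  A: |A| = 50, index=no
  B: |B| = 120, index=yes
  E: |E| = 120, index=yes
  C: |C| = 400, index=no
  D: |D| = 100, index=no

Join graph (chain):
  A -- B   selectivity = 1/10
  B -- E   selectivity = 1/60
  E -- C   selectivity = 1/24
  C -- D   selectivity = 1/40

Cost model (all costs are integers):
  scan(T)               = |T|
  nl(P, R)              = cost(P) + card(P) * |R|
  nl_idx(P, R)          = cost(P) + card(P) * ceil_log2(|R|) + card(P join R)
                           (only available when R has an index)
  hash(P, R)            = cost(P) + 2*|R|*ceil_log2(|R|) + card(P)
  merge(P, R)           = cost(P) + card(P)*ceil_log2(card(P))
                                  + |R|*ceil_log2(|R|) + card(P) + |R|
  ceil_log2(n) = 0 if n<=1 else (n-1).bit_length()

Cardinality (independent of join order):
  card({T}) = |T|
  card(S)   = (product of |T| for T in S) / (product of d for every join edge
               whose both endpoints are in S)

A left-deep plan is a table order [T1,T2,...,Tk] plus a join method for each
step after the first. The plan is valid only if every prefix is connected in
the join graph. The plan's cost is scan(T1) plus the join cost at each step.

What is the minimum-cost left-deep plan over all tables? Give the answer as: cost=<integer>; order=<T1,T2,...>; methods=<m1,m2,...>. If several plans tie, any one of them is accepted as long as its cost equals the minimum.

cost=22160; order=C,E,B,D,A; methods=hash,hash,hash,hash

Selinger DP (subsets sized 1..n):
  {A}: scan cost=50, card=50
  {B}: scan cost=120, card=120
  {E}: scan cost=120, card=120
  {C}: scan cost=400, card=400
  {D}: scan cost=100, card=100
  {AB}: card=600; try (A,hash)→840, (B,nl_idx)→1000, (B,merge)→1360, (A,merge)→1430, (B,hash)→1780, (B,nl)→6050 …(+1); best=840 via (A,hash)
  {BE}: card=240; try (E,nl_idx)→1200, (B,nl_idx)→1200, (E,hash)→1920, (B,hash)→1920, (E,merge)→2040, (B,merge)→2040 …(+2); best=1200 via (E,nl_idx)
  {CE}: card=2000; try (E,hash)→2480, (C,merge)→5080, (E,nl_idx)→5200, (E,merge)→5360, (C,hash)→7440, (C,nl)→48120 …(+1); best=2480 via (E,hash)
  {CD}: card=1000; try (D,hash)→2200, (C,merge)→4900, (D,merge)→5200, (C,hash)→7400, (C,nl)→40100, (D,nl)→40400; best=2200 via (D,hash)
  {ABE}: card=1200; try (A,hash)→2040, (E,hash)→3120, (A,merge)→3710, (E,nl_idx)→6240, (E,merge)→8400, (A,nl)→13200 …(+1); best=2040 via (A,hash)
  {BCE}: card=4000; try (B,hash)→6160, (C,merge)→7360, (C,hash)→8640, (B,nl_idx)→20480, (B,merge)→27440, (C,nl)→97200 …(+1); best=6160 via (B,hash)
  {CDE}: card=5000; try (E,hash)→4880, (D,hash)→5880, (E,merge)→14160, (E,nl_idx)→14200, (D,merge)→27280, (E,nl)→122200 …(+1); best=4880 via (E,hash)
  {ABCE}: card=20000; try (C,hash)→10440, (A,hash)→10760, (C,merge)→20440, (A,merge)→58510, (A,nl)→206160, (C,nl)→482040; best=10440 via (C,hash)
  {BCDE}: card=10000; try (D,hash)→11560, (B,hash)→11560, (B,nl_idx)→49880, (D,merge)→58960, (B,merge)→75840, (D,nl)→406160 …(+1); best=11560 via (D,hash)
  {ABCDE}: card=50000; try (A,hash)→22160, (D,hash)→31840, (A,merge)→161910, (D,merge)→331240, (A,nl)→511560, (D,nl)→2010440; best=22160 via (A,hash)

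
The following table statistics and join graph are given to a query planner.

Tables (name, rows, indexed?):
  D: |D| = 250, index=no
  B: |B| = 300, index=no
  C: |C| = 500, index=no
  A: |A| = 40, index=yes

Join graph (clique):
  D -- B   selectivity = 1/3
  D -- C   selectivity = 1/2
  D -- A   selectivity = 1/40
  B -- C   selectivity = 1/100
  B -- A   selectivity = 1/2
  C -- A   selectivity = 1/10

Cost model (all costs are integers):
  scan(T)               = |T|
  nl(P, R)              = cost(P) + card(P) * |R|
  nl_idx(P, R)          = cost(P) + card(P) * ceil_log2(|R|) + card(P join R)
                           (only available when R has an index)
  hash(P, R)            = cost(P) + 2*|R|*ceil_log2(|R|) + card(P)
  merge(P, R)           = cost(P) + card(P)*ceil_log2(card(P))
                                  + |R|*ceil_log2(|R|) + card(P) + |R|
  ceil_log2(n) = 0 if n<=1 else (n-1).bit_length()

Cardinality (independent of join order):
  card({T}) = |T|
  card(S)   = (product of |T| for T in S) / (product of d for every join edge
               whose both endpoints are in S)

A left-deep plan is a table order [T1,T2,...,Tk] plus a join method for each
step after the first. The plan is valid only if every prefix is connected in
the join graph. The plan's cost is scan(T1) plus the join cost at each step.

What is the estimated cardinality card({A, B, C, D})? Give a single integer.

3125

Tables in S: A(40), B(300), C(500), D(250)
Edges inside S: D-B(d=3), D-C(d=2), D-A(d=40), B-C(d=100), B-A(d=2), C-A(d=10)
numerator = 40 * 300 * 500 * 250 = 1500000000
denominator = 3 * 2 * 40 * 100 * 2 * 10 = 480000
card(S) = 1500000000 / 480000 = 3125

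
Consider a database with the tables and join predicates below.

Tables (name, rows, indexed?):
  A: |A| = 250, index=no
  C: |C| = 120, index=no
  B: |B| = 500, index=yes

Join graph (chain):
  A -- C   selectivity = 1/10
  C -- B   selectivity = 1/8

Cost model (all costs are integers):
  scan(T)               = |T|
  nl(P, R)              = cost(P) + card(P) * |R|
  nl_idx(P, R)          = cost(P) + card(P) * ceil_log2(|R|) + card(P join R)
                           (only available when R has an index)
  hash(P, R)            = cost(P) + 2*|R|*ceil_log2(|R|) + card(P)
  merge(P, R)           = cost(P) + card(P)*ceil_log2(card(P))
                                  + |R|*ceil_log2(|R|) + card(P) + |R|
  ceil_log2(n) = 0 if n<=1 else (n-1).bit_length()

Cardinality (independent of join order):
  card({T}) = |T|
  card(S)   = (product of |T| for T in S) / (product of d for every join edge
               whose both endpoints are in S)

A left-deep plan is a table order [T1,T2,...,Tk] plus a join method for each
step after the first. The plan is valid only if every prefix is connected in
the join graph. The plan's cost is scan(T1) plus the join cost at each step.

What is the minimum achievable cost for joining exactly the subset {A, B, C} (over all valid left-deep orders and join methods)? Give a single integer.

Selinger DP over subsets of {A,B,C}:
  {A}: scan cost=250, card=250
  {C}: scan cost=120, card=120
  {B}: scan cost=500, card=500
  {AC}: card=3000; try (C,hash)→2180, (A,merge)→3330, (C,merge)→3460, (A,hash)→4240, (A,nl)→30120, (C,nl)→30250; best=2180 via (C,hash)
  {BC}: card=7500; try (C,hash)→2680, (B,merge)→6080, (C,merge)→6460, (B,nl_idx)→8700, (B,hash)→9240, (B,nl)→60120 …(+1); best=2680 via (C,hash)
  {ABC}: card=187500; try (B,hash)→14180, (A,hash)→14180, (B,merge)→46180, (A,merge)→109930, (B,nl_idx)→216680, (B,nl)→1502180 …(+1); best=14180 via (B,hash)

14180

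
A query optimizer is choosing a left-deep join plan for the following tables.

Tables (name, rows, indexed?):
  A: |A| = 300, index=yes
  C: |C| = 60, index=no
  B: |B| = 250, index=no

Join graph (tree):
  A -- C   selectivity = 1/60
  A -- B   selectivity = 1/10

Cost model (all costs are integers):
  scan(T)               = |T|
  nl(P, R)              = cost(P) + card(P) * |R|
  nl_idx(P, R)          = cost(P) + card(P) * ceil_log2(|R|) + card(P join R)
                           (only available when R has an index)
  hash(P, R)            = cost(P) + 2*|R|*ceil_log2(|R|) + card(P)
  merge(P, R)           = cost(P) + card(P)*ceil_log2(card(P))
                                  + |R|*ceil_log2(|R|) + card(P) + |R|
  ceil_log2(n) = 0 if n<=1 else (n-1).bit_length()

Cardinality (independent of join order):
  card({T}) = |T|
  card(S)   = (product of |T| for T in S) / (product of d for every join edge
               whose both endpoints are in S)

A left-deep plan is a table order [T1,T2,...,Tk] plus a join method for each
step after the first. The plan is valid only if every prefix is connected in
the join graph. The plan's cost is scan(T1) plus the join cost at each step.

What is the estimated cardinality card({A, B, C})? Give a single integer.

Tables in S: A(300), B(250), C(60)
Edges inside S: A-C(d=60), A-B(d=10)
numerator = 300 * 250 * 60 = 4500000
denominator = 60 * 10 = 600
card(S) = 4500000 / 600 = 7500

7500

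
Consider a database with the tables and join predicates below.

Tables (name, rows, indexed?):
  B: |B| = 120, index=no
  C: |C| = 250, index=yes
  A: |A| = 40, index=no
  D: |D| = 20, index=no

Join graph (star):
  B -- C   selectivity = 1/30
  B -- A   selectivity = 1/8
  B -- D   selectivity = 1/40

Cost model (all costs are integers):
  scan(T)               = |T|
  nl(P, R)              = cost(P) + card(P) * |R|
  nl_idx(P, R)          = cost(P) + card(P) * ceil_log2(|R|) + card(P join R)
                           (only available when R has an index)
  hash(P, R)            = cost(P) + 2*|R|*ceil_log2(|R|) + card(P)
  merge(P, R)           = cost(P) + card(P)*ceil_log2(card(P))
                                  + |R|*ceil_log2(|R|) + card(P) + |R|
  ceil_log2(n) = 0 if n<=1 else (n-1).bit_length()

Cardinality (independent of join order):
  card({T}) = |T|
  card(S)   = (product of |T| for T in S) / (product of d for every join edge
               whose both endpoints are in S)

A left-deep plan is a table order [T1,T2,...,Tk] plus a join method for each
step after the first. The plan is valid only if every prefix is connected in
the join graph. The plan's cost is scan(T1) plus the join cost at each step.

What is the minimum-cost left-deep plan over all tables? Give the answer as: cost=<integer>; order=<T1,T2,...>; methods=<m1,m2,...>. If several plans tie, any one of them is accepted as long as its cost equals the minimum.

cost=2400; order=B,D,C,A; methods=hash,nl_idx,hash

Selinger DP (subsets sized 1..n):
  {B}: scan cost=120, card=120
  {C}: scan cost=250, card=250
  {A}: scan cost=40, card=40
  {D}: scan cost=20, card=20
  {BC}: card=1000; try (C,nl_idx)→2080, (B,hash)→2180, (C,merge)→3330, (B,merge)→3460, (C,hash)→4240, (C,nl)→30120 …(+1); best=2080 via (C,nl_idx)
  {AB}: card=600; try (A,hash)→720, (B,merge)→1280, (A,merge)→1360, (B,hash)→1760, (B,nl)→4840, (A,nl)→4920; best=720 via (A,hash)
  {BD}: card=60; try (D,hash)→440, (B,merge)→1100, (D,merge)→1200, (B,hash)→1720, (B,nl)→2420, (D,nl)→2520; best=440 via (D,hash)
  {ABC}: card=5000; try (A,hash)→3560, (C,hash)→5320, (C,merge)→9570, (C,nl_idx)→10520, (A,merge)→13360, (A,nl)→42080 …(+1); best=3560 via (A,hash)
  {BCD}: card=500; try (C,nl_idx)→1420, (C,merge)→3110, (D,hash)→3280, (C,hash)→4500, (D,merge)→13200, (C,nl)→15440 …(+1); best=1420 via (C,nl_idx)
  {ABD}: card=300; try (A,hash)→980, (A,merge)→1140, (D,hash)→1520, (A,nl)→2840, (D,merge)→7440, (D,nl)→12720; best=980 via (A,hash)
  {ABCD}: card=2500; try (A,hash)→2400, (C,hash)→5280, (C,nl_idx)→5880, (C,merge)→6230, (A,merge)→6700, (D,hash)→8760 …(+4); best=2400 via (A,hash)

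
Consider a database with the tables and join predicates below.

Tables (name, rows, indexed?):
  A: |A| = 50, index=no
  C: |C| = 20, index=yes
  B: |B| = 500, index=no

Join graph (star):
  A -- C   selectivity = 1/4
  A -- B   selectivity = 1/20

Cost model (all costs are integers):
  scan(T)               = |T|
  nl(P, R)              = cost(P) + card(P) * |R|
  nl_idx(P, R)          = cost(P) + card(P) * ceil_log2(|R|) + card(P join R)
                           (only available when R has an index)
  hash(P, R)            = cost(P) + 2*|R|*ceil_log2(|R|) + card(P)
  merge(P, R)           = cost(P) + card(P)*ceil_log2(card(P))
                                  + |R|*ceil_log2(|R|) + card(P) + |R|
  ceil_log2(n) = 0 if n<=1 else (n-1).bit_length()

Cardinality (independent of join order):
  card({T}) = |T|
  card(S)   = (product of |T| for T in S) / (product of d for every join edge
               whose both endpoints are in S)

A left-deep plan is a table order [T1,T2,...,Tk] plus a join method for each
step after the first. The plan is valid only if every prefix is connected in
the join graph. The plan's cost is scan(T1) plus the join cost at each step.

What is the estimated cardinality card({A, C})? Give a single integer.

250

Tables in S: A(50), C(20)
Edges inside S: A-C(d=4)
numerator = 50 * 20 = 1000
denominator = 4 = 4
card(S) = 1000 / 4 = 250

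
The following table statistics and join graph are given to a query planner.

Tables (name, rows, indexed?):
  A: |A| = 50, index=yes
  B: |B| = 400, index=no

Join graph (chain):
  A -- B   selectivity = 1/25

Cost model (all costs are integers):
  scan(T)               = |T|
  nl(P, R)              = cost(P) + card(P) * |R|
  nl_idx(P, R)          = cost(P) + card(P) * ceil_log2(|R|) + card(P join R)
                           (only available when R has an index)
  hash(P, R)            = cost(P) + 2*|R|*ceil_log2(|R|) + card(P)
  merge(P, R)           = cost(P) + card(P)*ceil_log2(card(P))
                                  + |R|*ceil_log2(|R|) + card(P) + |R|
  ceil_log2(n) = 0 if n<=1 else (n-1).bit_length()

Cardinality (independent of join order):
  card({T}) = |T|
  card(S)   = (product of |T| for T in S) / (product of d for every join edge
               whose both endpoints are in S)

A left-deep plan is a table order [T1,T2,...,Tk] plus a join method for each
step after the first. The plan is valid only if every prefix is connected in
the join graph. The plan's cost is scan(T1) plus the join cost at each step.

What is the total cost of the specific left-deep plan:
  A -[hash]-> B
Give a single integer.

step 1: scan A: cost=50, card=50
step 2: join B via hash
    card(P join B) = 50*400/(25) = 800
    cost = 50 + 2*400*9 + 50 = 7300

7300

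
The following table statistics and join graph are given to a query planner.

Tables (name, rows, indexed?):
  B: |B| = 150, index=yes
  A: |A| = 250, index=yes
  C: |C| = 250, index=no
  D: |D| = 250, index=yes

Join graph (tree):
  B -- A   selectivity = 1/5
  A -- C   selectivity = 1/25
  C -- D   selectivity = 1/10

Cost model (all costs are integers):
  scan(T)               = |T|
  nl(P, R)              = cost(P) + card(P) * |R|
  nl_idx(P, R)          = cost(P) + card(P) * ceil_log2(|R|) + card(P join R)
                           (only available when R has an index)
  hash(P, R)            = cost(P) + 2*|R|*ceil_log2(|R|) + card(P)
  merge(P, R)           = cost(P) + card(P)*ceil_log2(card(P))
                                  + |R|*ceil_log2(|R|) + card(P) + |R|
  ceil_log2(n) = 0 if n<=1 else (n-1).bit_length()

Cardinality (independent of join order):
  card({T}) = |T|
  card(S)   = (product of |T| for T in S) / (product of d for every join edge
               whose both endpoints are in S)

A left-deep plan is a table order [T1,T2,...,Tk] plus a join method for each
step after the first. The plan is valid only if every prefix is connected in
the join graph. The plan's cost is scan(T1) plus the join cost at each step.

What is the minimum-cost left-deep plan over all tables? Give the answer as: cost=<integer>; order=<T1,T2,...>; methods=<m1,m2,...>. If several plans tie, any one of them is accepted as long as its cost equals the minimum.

Selinger DP (subsets sized 1..n):
  {B}: scan cost=150, card=150
  {A}: scan cost=250, card=250
  {C}: scan cost=250, card=250
  {D}: scan cost=250, card=250
  {AB}: card=7500; try (B,hash)→2900, (A,merge)→3750, (B,merge)→3850, (A,hash)→4300, (A,nl_idx)→8850, (B,nl_idx)→9750 …(+2); best=2900 via (B,hash)
  {AC}: card=2500; try (C,hash)→4500, (A,hash)→4500, (C,merge)→4750, (A,merge)→4750, (A,nl_idx)→4750, (C,nl)→62750 …(+1); best=4500 via (C,hash)
  {CD}: card=6250; try (D,hash)→4500, (C,hash)→4500, (D,merge)→4750, (C,merge)→4750, (D,nl_idx)→8500, (D,nl)→62750 …(+1); best=4500 via (D,hash)
  {ABC}: card=75000; try (B,hash)→9400, (C,hash)→14400, (B,merge)→38350, (B,nl_idx)→99500, (C,merge)→110150, (B,nl)→379500 …(+1); best=9400 via (B,hash)
  {ACD}: card=62500; try (D,hash)→11000, (A,hash)→14750, (D,merge)→39250, (D,nl_idx)→87000, (A,merge)→94250, (A,nl_idx)→117000 …(+2); best=11000 via (D,hash)
  {ABCD}: card=1875000; try (B,hash)→75900, (D,hash)→88400, (B,merge)→1074850, (D,merge)→1361650, (B,nl_idx)→2386000, (D,nl_idx)→2484400 …(+2); best=75900 via (B,hash)

cost=75900; order=A,C,D,B; methods=hash,hash,hash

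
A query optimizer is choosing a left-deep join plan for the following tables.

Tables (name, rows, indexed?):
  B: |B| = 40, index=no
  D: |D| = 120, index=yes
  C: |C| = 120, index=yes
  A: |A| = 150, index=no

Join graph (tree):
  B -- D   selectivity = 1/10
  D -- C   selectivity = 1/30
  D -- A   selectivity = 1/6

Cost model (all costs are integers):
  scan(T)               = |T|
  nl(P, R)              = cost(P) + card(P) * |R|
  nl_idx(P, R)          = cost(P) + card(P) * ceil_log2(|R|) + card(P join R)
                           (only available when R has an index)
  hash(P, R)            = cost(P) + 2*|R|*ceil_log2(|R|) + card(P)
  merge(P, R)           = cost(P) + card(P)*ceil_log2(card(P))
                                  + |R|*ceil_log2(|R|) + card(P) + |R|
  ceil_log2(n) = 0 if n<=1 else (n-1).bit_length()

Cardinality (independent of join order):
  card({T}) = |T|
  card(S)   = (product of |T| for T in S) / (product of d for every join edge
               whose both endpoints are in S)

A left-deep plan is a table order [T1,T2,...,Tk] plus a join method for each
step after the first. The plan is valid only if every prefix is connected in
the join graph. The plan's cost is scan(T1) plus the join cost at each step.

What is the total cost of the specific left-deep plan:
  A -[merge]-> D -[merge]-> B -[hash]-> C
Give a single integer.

step 1: scan A: cost=150, card=150
step 2: join D via merge
    card(P join D) = 150*120/(6) = 3000
    cost = 150 + 150*8 + 120*7 + 150 + 120 = 2460
step 3: join B via merge
    card(P join B) = 3000*40/(10) = 12000
    cost = 2460 + 3000*12 + 40*6 + 3000 + 40 = 41740
step 4: join C via hash
    card(P join C) = 12000*120/(30) = 48000
    cost = 41740 + 2*120*7 + 12000 = 55420

55420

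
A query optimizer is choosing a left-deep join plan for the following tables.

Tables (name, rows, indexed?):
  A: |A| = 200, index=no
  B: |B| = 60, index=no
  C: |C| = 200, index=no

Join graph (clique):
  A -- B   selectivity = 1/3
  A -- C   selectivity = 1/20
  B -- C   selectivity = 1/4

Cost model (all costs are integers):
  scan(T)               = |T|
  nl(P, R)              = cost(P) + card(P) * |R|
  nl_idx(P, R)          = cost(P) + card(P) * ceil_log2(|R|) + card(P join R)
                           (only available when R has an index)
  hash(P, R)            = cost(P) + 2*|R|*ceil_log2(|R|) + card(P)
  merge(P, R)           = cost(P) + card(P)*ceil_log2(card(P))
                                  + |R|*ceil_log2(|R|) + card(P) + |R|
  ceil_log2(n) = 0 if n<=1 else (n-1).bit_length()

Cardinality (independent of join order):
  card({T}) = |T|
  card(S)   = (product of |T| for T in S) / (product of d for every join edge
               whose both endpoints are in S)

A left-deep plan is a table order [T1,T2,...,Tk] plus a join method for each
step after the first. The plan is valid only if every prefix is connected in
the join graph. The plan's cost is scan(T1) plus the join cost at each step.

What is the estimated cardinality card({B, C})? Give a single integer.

Tables in S: B(60), C(200)
Edges inside S: B-C(d=4)
numerator = 60 * 200 = 12000
denominator = 4 = 4
card(S) = 12000 / 4 = 3000

3000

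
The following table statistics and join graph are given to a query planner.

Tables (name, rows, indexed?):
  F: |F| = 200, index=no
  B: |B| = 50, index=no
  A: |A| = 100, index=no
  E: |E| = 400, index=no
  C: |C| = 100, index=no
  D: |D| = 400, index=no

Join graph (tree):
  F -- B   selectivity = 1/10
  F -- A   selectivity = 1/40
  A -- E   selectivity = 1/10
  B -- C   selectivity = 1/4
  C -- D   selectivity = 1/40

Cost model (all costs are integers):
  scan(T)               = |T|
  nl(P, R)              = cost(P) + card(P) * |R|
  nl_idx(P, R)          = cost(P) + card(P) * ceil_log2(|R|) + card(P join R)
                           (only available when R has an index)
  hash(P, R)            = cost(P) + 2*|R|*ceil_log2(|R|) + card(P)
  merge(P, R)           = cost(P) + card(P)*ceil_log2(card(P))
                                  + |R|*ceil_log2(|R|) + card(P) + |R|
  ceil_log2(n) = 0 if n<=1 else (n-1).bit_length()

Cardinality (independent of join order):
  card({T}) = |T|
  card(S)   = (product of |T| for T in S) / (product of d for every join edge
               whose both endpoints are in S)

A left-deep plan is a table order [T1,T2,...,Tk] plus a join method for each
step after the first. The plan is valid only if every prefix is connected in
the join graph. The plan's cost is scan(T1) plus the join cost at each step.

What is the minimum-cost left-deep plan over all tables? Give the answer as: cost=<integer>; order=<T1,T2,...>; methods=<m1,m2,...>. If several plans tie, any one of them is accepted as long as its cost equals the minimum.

cost=708700; order=F,A,B,C,D,E; methods=hash,hash,hash,hash,hash

Selinger DP (subsets sized 1..n):
  {F}: scan cost=200, card=200
  {B}: scan cost=50, card=50
  {A}: scan cost=100, card=100
  {E}: scan cost=400, card=400
  {C}: scan cost=100, card=100
  {D}: scan cost=400, card=400
  {BF}: card=1000; try (B,hash)→1000, (F,merge)→2200, (B,merge)→2350, (F,hash)→3300, (F,nl)→10050, (B,nl)→10200; best=1000 via (B,hash)
  {AF}: card=500; try (A,hash)→1800, (F,merge)→2700, (A,merge)→2800, (F,hash)→3400, (F,nl)→20100, (A,nl)→20200; best=1800 via (A,hash)
  {BC}: card=1250; try (B,hash)→800, (C,merge)→1200, (B,merge)→1250, (C,hash)→1500, (C,nl)→5050, (B,nl)→5100; best=800 via (B,hash)
  {AE}: card=4000; try (A,hash)→2200, (E,merge)→4900, (A,merge)→5200, (E,hash)→7400, (E,nl)→40100, (A,nl)→40400; best=2200 via (A,hash)
  {CD}: card=1000; try (C,hash)→2200, (D,merge)→4900, (C,merge)→5200, (D,hash)→7400, (D,nl)→40100, (C,nl)→40400; best=2200 via (C,hash)
  {ABF}: card=2500; try (B,hash)→2900, (A,hash)→3400, (B,merge)→7150, (A,merge)→12800, (B,nl)→26800, (A,nl)→101000; best=2900 via (B,hash)
  {BCF}: card=25000; try (C,hash)→3400, (F,hash)→5250, (C,merge)→12800, (F,merge)→17600, (C,nl)→101000, (F,nl)→250800; best=3400 via (C,hash)
  {AEF}: card=20000; try (F,hash)→9400, (E,hash)→9500, (E,merge)→10800, (F,merge)→56000, (E,nl)→201800, (F,nl)→802200; best=9400 via (F,hash)
  {BCD}: card=12500; try (B,hash)→3800, (D,hash)→9250, (B,merge)→13550, (D,merge)→19800, (B,nl)→52200, (D,nl)→500800; best=3800 via (B,hash)
  {ABEF}: card=100000; try (E,hash)→12600, (B,hash)→30000, (E,merge)→39400, (B,merge)→329750, (E,nl)→1002900, (B,nl)→1009400; best=12600 via (E,hash)
  {ABCF}: card=62500; try (C,hash)→6800, (A,hash)→29800, (C,merge)→36200, (C,nl)→252900, (A,merge)→404200, (A,nl)→2503400; best=6800 via (C,hash)
  {BCDF}: card=250000; try (F,hash)→19500, (D,hash)→35600, (F,merge)→193100, (D,merge)→407400, (F,nl)→2503800, (D,nl)→10003400; best=19500 via (F,hash)
  {ABCEF}: card=2500000; try (E,hash)→76500, (C,hash)→114000, (E,merge)→1073300, (C,merge)→1813400, (C,nl)→10012600, (E,nl)→25006800; best=76500 via (E,hash)
  {ABCDF}: card=625000; try (D,hash)→76500, (A,hash)→270900, (D,merge)→1073300, (A,merge)→4770300, (D,nl)→25006800, (A,nl)→25019500; best=76500 via (D,hash)
  {ABCDEF}: card=25000000; try (E,hash)→708700, (D,hash)→2583700, (E,merge)→13205500, (D,merge)→57580500, (E,nl)→250076500, (D,nl)→1000076500; best=708700 via (E,hash)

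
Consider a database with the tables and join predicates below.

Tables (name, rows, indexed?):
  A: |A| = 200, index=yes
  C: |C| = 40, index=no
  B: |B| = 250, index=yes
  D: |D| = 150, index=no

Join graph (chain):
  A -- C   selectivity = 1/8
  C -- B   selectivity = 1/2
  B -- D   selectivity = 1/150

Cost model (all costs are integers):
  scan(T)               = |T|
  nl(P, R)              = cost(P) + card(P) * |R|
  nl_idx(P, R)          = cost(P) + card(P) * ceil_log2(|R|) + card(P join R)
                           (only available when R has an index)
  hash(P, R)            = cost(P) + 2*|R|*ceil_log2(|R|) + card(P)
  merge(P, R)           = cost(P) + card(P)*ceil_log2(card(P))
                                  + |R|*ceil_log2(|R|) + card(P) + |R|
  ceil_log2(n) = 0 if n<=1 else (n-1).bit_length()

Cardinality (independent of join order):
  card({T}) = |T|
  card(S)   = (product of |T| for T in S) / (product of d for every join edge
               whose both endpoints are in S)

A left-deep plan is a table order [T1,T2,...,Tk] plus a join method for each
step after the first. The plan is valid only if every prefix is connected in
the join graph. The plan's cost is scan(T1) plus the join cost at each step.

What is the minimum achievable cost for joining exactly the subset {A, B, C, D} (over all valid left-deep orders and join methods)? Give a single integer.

Selinger DP over subsets of {A,B,C,D}:
  {A}: scan cost=200, card=200
  {C}: scan cost=40, card=40
  {B}: scan cost=250, card=250
  {D}: scan cost=150, card=150
  {AC}: card=1000; try (C,hash)→880, (A,nl_idx)→1360, (A,merge)→2120, (C,merge)→2280, (A,hash)→3280, (A,nl)→8040 …(+1); best=880 via (C,hash)
  {BC}: card=5000; try (C,hash)→980, (B,merge)→2570, (C,merge)→2780, (B,hash)→4080, (B,nl_idx)→5360, (B,nl)→10040 …(+1); best=980 via (C,hash)
  {BD}: card=250; try (B,nl_idx)→1600, (D,hash)→2900, (B,merge)→3750, (D,merge)→3850, (B,hash)→4300, (B,nl)→37650 …(+1); best=1600 via (B,nl_idx)
  {ABC}: card=125000; try (B,hash)→5880, (A,hash)→9180, (B,merge)→14130, (A,merge)→72780, (B,nl_idx)→133880, (A,nl_idx)→165980 …(+2); best=5880 via (B,hash)
  {BCD}: card=5000; try (C,hash)→2330, (C,merge)→4130, (D,hash)→8380, (C,nl)→11600, (D,merge)→72330, (D,nl)→750980; best=2330 via (C,hash)
  {ABCD}: card=125000; try (A,hash)→10530, (A,merge)→74130, (D,hash)→133280, (A,nl_idx)→167330, (A,nl)→1002330, (D,merge)→2257230 …(+1); best=10530 via (A,hash)

10530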